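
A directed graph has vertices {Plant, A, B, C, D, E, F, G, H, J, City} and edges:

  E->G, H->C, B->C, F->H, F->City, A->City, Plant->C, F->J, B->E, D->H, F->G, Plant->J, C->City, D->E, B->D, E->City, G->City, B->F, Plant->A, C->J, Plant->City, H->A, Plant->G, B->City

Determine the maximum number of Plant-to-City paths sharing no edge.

Assign every edge capacity 1; by Menger, the answer equals the max flow.
Path Plant→City (+1); total 1.
Path Plant→A→City (+1); total 2.
Path Plant→C→City (+1); total 3.
Path Plant→G→City (+1); total 4.
No residual Plant→City path; max flow = 4.
Certifying cut of size 4: {Plant→A, Plant→C, Plant→City, Plant→G}.

4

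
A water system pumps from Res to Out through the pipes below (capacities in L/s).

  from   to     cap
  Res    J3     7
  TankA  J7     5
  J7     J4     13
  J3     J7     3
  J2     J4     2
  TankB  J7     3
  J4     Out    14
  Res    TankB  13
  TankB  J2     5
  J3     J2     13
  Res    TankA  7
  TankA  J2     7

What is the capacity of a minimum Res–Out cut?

Augment Res→TankB→J7→J4→Out: bottleneck 3, flow now 3.
Augment Res→TankB→J2→J4→Out: bottleneck 2, flow now 5.
Augment Res→TankA→J7→J4→Out: bottleneck 5, flow now 10.
Augment Res→J3→J7→J4→Out: bottleneck 3, flow now 13.
No augmenting path remains; maximum flow = 13.
By max-flow min-cut, the minimum cut capacity equals the max flow.
In the residual graph, reachable from Res: {Res, TankB, TankA, J3, J2}.
Min-cut edges: TankB→J7 (3), TankA→J7 (5), J3→J7 (3), J2→J4 (2); capacity 3 + 5 + 3 + 2 = 13.

13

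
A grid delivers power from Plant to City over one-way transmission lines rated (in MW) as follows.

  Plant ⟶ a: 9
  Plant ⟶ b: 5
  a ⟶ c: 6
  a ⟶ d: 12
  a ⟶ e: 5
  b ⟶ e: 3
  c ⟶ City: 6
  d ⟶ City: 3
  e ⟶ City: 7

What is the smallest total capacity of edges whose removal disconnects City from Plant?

Augment Plant→a→c→City: bottleneck 6, flow now 6.
Augment Plant→a→d→City: bottleneck 3, flow now 9.
Augment Plant→b→e→City: bottleneck 3, flow now 12.
No augmenting path remains; maximum flow = 12.
By max-flow min-cut, the minimum cut capacity equals the max flow.
In the residual graph, reachable from Plant: {Plant, b}.
Min-cut edges: Plant→a (9), b→e (3); capacity 9 + 3 = 12.

12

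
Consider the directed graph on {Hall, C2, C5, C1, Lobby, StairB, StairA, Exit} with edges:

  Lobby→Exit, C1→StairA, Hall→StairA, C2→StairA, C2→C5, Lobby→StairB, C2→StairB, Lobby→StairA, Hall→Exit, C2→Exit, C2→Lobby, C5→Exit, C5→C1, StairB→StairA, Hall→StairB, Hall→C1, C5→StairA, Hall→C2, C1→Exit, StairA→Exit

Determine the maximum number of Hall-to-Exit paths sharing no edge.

4

Assign every edge capacity 1; by Menger, the answer equals the max flow.
Path Hall→Exit (+1); total 1.
Path Hall→C2→Exit (+1); total 2.
Path Hall→C1→Exit (+1); total 3.
Path Hall→StairA→Exit (+1); total 4.
No residual Hall→Exit path; max flow = 4.
Certifying cut of size 4: {Hall→C1, Hall→C2, Hall→Exit, StairA→Exit}.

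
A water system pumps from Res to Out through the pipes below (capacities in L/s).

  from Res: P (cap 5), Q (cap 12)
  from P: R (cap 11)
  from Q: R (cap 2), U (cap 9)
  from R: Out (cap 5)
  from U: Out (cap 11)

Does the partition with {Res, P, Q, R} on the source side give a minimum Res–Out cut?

Given cut capacity: 9 + 5 = 14.
Augment Res→P→R→Out: bottleneck 5, flow now 5.
Augment Res→Q→U→Out: bottleneck 9, flow now 14.
No augmenting path remains; maximum flow = 14.
Cut capacity 14 equals the max flow, so it is a minimum cut.

Yes — it is a minimum cut (capacity 14).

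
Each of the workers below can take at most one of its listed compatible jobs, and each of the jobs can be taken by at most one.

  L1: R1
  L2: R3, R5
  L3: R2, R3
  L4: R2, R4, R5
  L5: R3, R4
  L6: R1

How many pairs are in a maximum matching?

Unit-capacity flow: source→left, listed edges, right→sink; max matching = max flow.
Augmenting path L1→R1 (+1); matched 1.
Augmenting path L2→R3 (+1); matched 2.
Augmenting path L3→R2 (+1); matched 3.
Augmenting path L4→R4 (+1); matched 4.
Augmenting path L5→R3→L2→R5 (+1); matched 5.
No augmenting path remains; maximum matching = 5.
König certificate: {L2, L3, L4, L5, R1} is a vertex cover of size 5 (every listed pair touches it), so no matching can be larger.

5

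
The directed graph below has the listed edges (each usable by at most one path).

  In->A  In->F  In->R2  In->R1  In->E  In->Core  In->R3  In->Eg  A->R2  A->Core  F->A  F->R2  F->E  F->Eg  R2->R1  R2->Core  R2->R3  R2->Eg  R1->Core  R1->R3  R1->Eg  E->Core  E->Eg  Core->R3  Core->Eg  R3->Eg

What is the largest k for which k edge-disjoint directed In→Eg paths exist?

Assign every edge capacity 1; by Menger, the answer equals the max flow.
Path In→Eg (+1); total 1.
Path In→F→Eg (+1); total 2.
Path In→R2→Eg (+1); total 3.
Path In→R1→Eg (+1); total 4.
Path In→E→Eg (+1); total 5.
Path In→Core→Eg (+1); total 6.
Path In→R3→Eg (+1); total 7.
No residual In→Eg path; max flow = 7.
Certifying cut of size 7: {Core→Eg, In→E, In→Eg, In→F, R1→Eg, R2→Eg, R3→Eg}.

7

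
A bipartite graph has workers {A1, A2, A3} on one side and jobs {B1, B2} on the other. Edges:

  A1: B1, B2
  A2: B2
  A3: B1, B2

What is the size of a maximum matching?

Unit-capacity flow: source→left, listed edges, right→sink; max matching = max flow.
Augmenting path A1→B1 (+1); matched 1.
Augmenting path A2→B2 (+1); matched 2.
No augmenting path remains; maximum matching = 2.
König certificate: {B1, B2} is a vertex cover of size 2 (every listed pair touches it), so no matching can be larger.

2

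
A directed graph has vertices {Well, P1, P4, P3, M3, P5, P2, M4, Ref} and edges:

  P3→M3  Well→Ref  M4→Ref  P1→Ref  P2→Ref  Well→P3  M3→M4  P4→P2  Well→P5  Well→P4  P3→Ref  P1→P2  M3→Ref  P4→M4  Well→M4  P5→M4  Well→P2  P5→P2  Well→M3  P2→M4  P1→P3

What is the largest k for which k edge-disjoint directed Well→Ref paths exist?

Assign every edge capacity 1; by Menger, the answer equals the max flow.
Path Well→Ref (+1); total 1.
Path Well→P3→Ref (+1); total 2.
Path Well→M3→Ref (+1); total 3.
Path Well→P2→Ref (+1); total 4.
Path Well→M4→Ref (+1); total 5.
No residual Well→Ref path; max flow = 5.
Certifying cut of size 5: {M4→Ref, P2→Ref, Well→M3, Well→P3, Well→Ref}.

5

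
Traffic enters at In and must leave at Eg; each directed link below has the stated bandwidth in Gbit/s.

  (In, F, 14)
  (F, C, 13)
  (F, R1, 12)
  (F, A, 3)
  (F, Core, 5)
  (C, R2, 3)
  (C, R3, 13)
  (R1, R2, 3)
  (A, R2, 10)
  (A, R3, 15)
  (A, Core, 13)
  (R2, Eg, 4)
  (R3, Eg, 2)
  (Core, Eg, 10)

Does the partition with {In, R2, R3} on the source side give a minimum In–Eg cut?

No — its capacity is 20, but the minimum cut has capacity 14.

Given cut capacity: 14 + 4 + 2 = 20.
Augment In→F→Core→Eg: bottleneck 5, flow now 5.
Augment In→F→C→R2→Eg: bottleneck 3, flow now 8.
Augment In→F→C→R3→Eg: bottleneck 2, flow now 10.
Augment In→F→R1→R2→Eg: bottleneck 1, flow now 11.
Augment In→F→A→Core→Eg: bottleneck 3, flow now 14.
No augmenting path remains; maximum flow = 14.
In the residual graph, reachable from In: {In}.
Min-cut edges: In→F (14); capacity 14 = 14.
Cut capacity 20 exceeds the max flow 14, so it is not minimum.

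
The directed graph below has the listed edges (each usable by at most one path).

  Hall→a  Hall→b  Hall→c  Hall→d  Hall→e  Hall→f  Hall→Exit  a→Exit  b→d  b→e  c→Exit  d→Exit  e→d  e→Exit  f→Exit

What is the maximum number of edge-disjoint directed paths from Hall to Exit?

Assign every edge capacity 1; by Menger, the answer equals the max flow.
Path Hall→Exit (+1); total 1.
Path Hall→a→Exit (+1); total 2.
Path Hall→c→Exit (+1); total 3.
Path Hall→d→Exit (+1); total 4.
Path Hall→e→Exit (+1); total 5.
Path Hall→f→Exit (+1); total 6.
No residual Hall→Exit path; max flow = 6.
Certifying cut of size 6: {Hall→Exit, Hall→a, Hall→c, Hall→f, d→Exit, e→Exit}.

6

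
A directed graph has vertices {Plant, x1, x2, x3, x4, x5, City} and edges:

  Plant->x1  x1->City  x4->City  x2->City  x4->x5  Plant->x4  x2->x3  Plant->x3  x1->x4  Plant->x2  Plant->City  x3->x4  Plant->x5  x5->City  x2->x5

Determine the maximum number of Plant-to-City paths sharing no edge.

Assign every edge capacity 1; by Menger, the answer equals the max flow.
Path Plant→City (+1); total 1.
Path Plant→x1→City (+1); total 2.
Path Plant→x2→City (+1); total 3.
Path Plant→x4→City (+1); total 4.
Path Plant→x5→City (+1); total 5.
No residual Plant→City path; max flow = 5.
Certifying cut of size 5: {Plant→City, Plant→x1, Plant→x2, x4→City, x5→City}.

5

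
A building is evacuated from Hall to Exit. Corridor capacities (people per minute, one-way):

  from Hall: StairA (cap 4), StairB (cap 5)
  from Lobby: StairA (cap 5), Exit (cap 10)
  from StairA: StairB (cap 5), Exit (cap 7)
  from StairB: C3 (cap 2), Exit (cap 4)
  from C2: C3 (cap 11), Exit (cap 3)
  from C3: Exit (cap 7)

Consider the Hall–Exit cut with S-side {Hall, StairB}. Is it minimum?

No — its capacity is 10, but the minimum cut has capacity 9.

Given cut capacity: 4 + 2 + 4 = 10.
Augment Hall→StairA→Exit: bottleneck 4, flow now 4.
Augment Hall→StairB→Exit: bottleneck 4, flow now 8.
Augment Hall→StairB→C3→Exit: bottleneck 1, flow now 9.
No augmenting path remains; maximum flow = 9.
In the residual graph, reachable from Hall: {Hall}.
Min-cut edges: Hall→StairA (4), Hall→StairB (5); capacity 4 + 5 = 9.
Cut capacity 10 exceeds the max flow 9, so it is not minimum.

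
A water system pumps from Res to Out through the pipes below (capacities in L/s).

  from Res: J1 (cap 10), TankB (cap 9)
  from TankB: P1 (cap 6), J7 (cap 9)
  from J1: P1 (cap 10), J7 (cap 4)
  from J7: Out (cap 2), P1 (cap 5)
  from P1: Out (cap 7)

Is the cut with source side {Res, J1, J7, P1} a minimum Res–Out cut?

No — its capacity is 18, but the minimum cut has capacity 9.

Given cut capacity: 9 + 2 + 7 = 18.
Augment Res→TankB→J7→Out: bottleneck 2, flow now 2.
Augment Res→TankB→P1→Out: bottleneck 6, flow now 8.
Augment Res→J1→P1→Out: bottleneck 1, flow now 9.
No augmenting path remains; maximum flow = 9.
In the residual graph, reachable from Res: {Res, TankB, J1, J7, P1}.
Min-cut edges: J7→Out (2), P1→Out (7); capacity 2 + 7 = 9.
Cut capacity 18 exceeds the max flow 9, so it is not minimum.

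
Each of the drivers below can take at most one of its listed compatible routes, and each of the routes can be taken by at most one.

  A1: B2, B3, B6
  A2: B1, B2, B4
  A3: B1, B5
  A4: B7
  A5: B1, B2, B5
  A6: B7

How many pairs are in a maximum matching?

5

Unit-capacity flow: source→left, listed edges, right→sink; max matching = max flow.
Augmenting path A1→B2 (+1); matched 1.
Augmenting path A2→B1 (+1); matched 2.
Augmenting path A3→B5 (+1); matched 3.
Augmenting path A4→B7 (+1); matched 4.
Augmenting path A5→B1→A2→B4 (+1); matched 5.
No augmenting path remains; maximum matching = 5.
König certificate: {A1, A2, A3, A5, B7} is a vertex cover of size 5 (every listed pair touches it), so no matching can be larger.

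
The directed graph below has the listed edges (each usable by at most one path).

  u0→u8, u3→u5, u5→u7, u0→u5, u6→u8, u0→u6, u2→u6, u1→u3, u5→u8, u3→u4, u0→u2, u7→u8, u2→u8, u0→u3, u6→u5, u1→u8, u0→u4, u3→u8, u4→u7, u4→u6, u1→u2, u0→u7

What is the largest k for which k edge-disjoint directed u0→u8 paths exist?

Assign every edge capacity 1; by Menger, the answer equals the max flow.
Path u0→u8 (+1); total 1.
Path u0→u2→u8 (+1); total 2.
Path u0→u3→u8 (+1); total 3.
Path u0→u5→u8 (+1); total 4.
Path u0→u6→u8 (+1); total 5.
Path u0→u7→u8 (+1); total 6.
No residual u0→u8 path; max flow = 6.
Certifying cut of size 6: {u0→u2, u0→u3, u0→u8, u5→u8, u6→u8, u7→u8}.

6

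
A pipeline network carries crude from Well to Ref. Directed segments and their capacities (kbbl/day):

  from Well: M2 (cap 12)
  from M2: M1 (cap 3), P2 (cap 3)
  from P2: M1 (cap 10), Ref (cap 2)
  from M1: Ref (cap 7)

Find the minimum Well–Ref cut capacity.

Augment Well→M2→P2→Ref: bottleneck 2, flow now 2.
Augment Well→M2→M1→Ref: bottleneck 3, flow now 5.
Augment Well→M2→P2→M1→Ref: bottleneck 1, flow now 6.
No augmenting path remains; maximum flow = 6.
By max-flow min-cut, the minimum cut capacity equals the max flow.
In the residual graph, reachable from Well: {Well, M2}.
Min-cut edges: M2→P2 (3), M2→M1 (3); capacity 3 + 3 = 6.

6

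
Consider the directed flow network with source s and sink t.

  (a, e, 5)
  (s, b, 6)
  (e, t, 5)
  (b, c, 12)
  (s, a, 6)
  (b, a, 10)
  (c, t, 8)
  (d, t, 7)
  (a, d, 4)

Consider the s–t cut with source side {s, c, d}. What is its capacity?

27

Edges leaving {s, c, d}: s→a (6), s→b (6), c→t (8), d→t (7).
Cut capacity = 6 + 6 + 8 + 7 = 27.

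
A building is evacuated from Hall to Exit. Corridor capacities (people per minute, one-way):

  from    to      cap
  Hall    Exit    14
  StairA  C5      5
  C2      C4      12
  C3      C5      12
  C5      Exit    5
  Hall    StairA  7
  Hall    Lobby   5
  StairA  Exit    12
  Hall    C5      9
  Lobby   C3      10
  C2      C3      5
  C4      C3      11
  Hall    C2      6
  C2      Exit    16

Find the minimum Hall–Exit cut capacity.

32

Augment Hall→Exit: bottleneck 14, flow now 14.
Augment Hall→StairA→Exit: bottleneck 7, flow now 21.
Augment Hall→C2→Exit: bottleneck 6, flow now 27.
Augment Hall→C5→Exit: bottleneck 5, flow now 32.
No augmenting path remains; maximum flow = 32.
By max-flow min-cut, the minimum cut capacity equals the max flow.
In the residual graph, reachable from Hall: {Hall, Lobby, C3, C5}.
Min-cut edges: Hall→StairA (7), Hall→C2 (6), Hall→Exit (14), C5→Exit (5); capacity 7 + 6 + 14 + 5 = 32.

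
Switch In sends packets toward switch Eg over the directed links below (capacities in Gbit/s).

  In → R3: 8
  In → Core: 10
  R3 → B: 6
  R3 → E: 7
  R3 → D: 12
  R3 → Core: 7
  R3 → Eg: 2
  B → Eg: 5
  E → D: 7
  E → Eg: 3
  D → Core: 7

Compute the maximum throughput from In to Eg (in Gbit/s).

8

Augment In→R3→Eg: bottleneck 2, flow now 2.
Augment In→R3→B→Eg: bottleneck 5, flow now 7.
Augment In→R3→E→Eg: bottleneck 1, flow now 8.
No augmenting path remains; maximum flow = 8.
In the residual graph, reachable from In: {In, Core}.
Min-cut edges: In→R3 (8); capacity 8 = 8.
This cut is saturated, so no flow can exceed 8.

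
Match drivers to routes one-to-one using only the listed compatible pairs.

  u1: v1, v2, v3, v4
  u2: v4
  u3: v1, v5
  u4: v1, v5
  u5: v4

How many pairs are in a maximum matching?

Unit-capacity flow: source→left, listed edges, right→sink; max matching = max flow.
Augmenting path u1→v1 (+1); matched 1.
Augmenting path u2→v4 (+1); matched 2.
Augmenting path u3→v5 (+1); matched 3.
Augmenting path u4→v1→u1→v2 (+1); matched 4.
No augmenting path remains; maximum matching = 4.
König certificate: {u1, u3, u4, v4} is a vertex cover of size 4 (every listed pair touches it), so no matching can be larger.

4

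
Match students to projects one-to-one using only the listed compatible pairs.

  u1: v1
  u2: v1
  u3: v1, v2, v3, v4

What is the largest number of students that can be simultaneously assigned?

Unit-capacity flow: source→left, listed edges, right→sink; max matching = max flow.
Augmenting path u1→v1 (+1); matched 1.
Augmenting path u3→v2 (+1); matched 2.
No augmenting path remains; maximum matching = 2.
König certificate: {u3, v1} is a vertex cover of size 2 (every listed pair touches it), so no matching can be larger.

2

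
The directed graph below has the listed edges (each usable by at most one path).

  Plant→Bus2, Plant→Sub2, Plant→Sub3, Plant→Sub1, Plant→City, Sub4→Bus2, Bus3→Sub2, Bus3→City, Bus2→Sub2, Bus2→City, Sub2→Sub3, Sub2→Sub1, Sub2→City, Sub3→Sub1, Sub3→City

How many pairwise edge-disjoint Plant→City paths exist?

Assign every edge capacity 1; by Menger, the answer equals the max flow.
Path Plant→City (+1); total 1.
Path Plant→Bus2→City (+1); total 2.
Path Plant→Sub2→City (+1); total 3.
Path Plant→Sub3→City (+1); total 4.
No residual Plant→City path; max flow = 4.
Certifying cut of size 4: {Plant→Bus2, Plant→City, Plant→Sub2, Plant→Sub3}.

4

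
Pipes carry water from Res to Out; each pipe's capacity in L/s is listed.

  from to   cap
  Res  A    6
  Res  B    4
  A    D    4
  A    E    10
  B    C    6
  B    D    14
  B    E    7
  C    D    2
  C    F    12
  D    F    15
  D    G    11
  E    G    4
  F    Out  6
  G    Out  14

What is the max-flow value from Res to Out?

Augment Res→A→D→F→Out: bottleneck 4, flow now 4.
Augment Res→A→E→G→Out: bottleneck 2, flow now 6.
Augment Res→B→C→F→Out: bottleneck 2, flow now 8.
Augment Res→B→D→G→Out: bottleneck 2, flow now 10.
No augmenting path remains; maximum flow = 10.
In the residual graph, reachable from Res: {Res}.
Min-cut edges: Res→A (6), Res→B (4); capacity 6 + 4 = 10.
This cut is saturated, so no flow can exceed 10.

10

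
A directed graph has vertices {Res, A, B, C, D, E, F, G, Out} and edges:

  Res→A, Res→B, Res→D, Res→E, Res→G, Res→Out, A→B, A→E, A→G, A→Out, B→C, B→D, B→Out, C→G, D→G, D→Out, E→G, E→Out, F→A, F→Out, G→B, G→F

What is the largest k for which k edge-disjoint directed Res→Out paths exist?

Assign every edge capacity 1; by Menger, the answer equals the max flow.
Path Res→Out (+1); total 1.
Path Res→A→Out (+1); total 2.
Path Res→B→Out (+1); total 3.
Path Res→D→Out (+1); total 4.
Path Res→E→Out (+1); total 5.
Path Res→G→F→Out (+1); total 6.
No residual Res→Out path; max flow = 6.
Certifying cut of size 6: {Res→A, Res→B, Res→D, Res→E, Res→G, Res→Out}.

6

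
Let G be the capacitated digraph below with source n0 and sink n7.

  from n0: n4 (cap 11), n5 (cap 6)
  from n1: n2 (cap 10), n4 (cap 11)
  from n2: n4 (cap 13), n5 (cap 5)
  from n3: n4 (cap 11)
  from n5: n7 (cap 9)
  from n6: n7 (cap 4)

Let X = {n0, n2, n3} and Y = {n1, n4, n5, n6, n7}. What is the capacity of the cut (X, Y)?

Edges leaving {n0, n2, n3}: n0→n4 (11), n0→n5 (6), n2→n4 (13), n2→n5 (5), n3→n4 (11).
Cut capacity = 11 + 6 + 13 + 5 + 11 = 46.

46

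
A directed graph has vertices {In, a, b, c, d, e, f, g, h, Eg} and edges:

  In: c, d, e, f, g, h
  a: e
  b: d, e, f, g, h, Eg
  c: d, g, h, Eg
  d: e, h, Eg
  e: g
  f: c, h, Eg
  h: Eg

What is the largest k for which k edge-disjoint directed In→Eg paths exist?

Assign every edge capacity 1; by Menger, the answer equals the max flow.
Path In→c→Eg (+1); total 1.
Path In→d→Eg (+1); total 2.
Path In→f→Eg (+1); total 3.
Path In→h→Eg (+1); total 4.
No residual In→Eg path; max flow = 4.
Certifying cut of size 4: {In→c, In→d, In→f, In→h}.

4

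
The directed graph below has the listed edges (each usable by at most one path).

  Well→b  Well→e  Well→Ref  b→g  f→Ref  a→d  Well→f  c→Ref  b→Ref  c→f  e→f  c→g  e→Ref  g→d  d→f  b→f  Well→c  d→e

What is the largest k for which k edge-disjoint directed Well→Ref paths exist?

Assign every edge capacity 1; by Menger, the answer equals the max flow.
Path Well→Ref (+1); total 1.
Path Well→b→Ref (+1); total 2.
Path Well→c→Ref (+1); total 3.
Path Well→e→Ref (+1); total 4.
Path Well→f→Ref (+1); total 5.
No residual Well→Ref path; max flow = 5.
Certifying cut of size 5: {Well→Ref, Well→b, Well→c, Well→e, Well→f}.

5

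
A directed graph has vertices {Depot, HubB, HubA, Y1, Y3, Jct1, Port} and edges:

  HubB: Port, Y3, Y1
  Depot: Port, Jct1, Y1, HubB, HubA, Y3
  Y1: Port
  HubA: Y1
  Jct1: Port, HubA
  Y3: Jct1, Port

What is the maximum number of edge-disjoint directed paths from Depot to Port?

Assign every edge capacity 1; by Menger, the answer equals the max flow.
Path Depot→Port (+1); total 1.
Path Depot→HubB→Port (+1); total 2.
Path Depot→Y1→Port (+1); total 3.
Path Depot→Y3→Port (+1); total 4.
Path Depot→Jct1→Port (+1); total 5.
No residual Depot→Port path; max flow = 5.
Certifying cut of size 5: {Depot→HubB, Depot→Jct1, Depot→Port, Depot→Y3, Y1→Port}.

5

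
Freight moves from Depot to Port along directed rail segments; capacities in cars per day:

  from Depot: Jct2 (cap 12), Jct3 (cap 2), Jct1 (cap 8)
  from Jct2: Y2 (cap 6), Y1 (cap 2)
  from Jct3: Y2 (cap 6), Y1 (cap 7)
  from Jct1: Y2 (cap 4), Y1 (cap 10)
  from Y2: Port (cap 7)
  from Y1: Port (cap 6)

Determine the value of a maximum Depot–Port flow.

13

Augment Depot→Jct2→Y2→Port: bottleneck 6, flow now 6.
Augment Depot→Jct2→Y1→Port: bottleneck 2, flow now 8.
Augment Depot→Jct3→Y2→Port: bottleneck 1, flow now 9.
Augment Depot→Jct3→Y1→Port: bottleneck 1, flow now 10.
Augment Depot→Jct1→Y1→Port: bottleneck 3, flow now 13.
No augmenting path remains; maximum flow = 13.
In the residual graph, reachable from Depot: {Depot, Jct2, Jct3, Jct1, Y2, Y1}.
Min-cut edges: Y2→Port (7), Y1→Port (6); capacity 7 + 6 = 13.
This cut is saturated, so no flow can exceed 13.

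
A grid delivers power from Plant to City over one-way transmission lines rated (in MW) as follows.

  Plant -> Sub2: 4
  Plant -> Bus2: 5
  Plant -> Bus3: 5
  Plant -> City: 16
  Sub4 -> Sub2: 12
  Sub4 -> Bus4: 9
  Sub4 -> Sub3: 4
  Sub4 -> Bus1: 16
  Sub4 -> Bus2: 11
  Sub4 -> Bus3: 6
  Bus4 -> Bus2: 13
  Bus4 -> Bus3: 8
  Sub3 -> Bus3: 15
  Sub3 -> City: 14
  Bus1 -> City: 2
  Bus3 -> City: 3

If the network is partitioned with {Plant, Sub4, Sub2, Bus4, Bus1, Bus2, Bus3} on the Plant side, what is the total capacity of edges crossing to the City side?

25

Edges leaving {Plant, Sub4, Sub2, Bus4, Bus1, Bus2, Bus3}: Plant→City (16), Sub4→Sub3 (4), Bus1→City (2), Bus3→City (3).
Cut capacity = 16 + 4 + 2 + 3 = 25.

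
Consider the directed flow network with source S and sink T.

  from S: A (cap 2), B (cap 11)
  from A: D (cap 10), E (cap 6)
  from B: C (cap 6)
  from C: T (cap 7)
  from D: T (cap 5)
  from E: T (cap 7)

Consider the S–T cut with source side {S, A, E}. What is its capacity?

Edges leaving {S, A, E}: S→B (11), A→D (10), E→T (7).
Cut capacity = 11 + 10 + 7 = 28.

28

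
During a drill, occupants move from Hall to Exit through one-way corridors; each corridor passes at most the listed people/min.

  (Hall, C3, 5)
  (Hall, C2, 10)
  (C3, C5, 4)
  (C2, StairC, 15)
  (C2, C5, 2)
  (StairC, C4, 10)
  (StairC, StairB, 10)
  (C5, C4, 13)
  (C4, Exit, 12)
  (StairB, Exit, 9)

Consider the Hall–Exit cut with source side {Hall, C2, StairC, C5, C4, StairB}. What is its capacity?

Edges leaving {Hall, C2, StairC, C5, C4, StairB}: Hall→C3 (5), C4→Exit (12), StairB→Exit (9).
Cut capacity = 5 + 12 + 9 = 26.

26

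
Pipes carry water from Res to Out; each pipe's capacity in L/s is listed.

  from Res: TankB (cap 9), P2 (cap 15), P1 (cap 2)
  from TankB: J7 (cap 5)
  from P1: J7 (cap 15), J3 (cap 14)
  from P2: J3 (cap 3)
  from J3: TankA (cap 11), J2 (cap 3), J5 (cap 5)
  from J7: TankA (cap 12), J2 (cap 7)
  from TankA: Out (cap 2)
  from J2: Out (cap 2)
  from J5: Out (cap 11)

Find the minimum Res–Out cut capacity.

9

Augment Res→TankB→J7→TankA→Out: bottleneck 2, flow now 2.
Augment Res→TankB→J7→J2→Out: bottleneck 2, flow now 4.
Augment Res→P1→J3→J5→Out: bottleneck 2, flow now 6.
Augment Res→P2→J3→J5→Out: bottleneck 3, flow now 9.
No augmenting path remains; maximum flow = 9.
By max-flow min-cut, the minimum cut capacity equals the max flow.
In the residual graph, reachable from Res: {Res, TankB, P2, J7, TankA, J2}.
Min-cut edges: Res→P1 (2), P2→J3 (3), TankA→Out (2), J2→Out (2); capacity 2 + 3 + 2 + 2 = 9.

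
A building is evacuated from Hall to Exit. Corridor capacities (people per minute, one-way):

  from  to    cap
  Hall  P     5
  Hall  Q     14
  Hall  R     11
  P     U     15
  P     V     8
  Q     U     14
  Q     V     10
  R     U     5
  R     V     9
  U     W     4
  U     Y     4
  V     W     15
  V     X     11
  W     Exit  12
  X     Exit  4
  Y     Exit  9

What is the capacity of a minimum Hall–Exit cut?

20

Augment Hall→P→U→W→Exit: bottleneck 4, flow now 4.
Augment Hall→P→U→Y→Exit: bottleneck 1, flow now 5.
Augment Hall→Q→U→Y→Exit: bottleneck 3, flow now 8.
Augment Hall→Q→V→W→Exit: bottleneck 8, flow now 16.
Augment Hall→Q→V→X→Exit: bottleneck 2, flow now 18.
Augment Hall→R→V→X→Exit: bottleneck 2, flow now 20.
No augmenting path remains; maximum flow = 20.
By max-flow min-cut, the minimum cut capacity equals the max flow.
In the residual graph, reachable from Hall: {Hall, P, Q, R, U, V, W, X}.
Min-cut edges: U→Y (4), W→Exit (12), X→Exit (4); capacity 4 + 12 + 4 = 20.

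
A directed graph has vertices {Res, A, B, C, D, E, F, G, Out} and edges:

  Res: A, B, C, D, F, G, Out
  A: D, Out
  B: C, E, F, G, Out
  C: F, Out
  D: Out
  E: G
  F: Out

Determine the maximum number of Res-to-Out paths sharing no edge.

Assign every edge capacity 1; by Menger, the answer equals the max flow.
Path Res→Out (+1); total 1.
Path Res→A→Out (+1); total 2.
Path Res→B→Out (+1); total 3.
Path Res→C→Out (+1); total 4.
Path Res→D→Out (+1); total 5.
Path Res→F→Out (+1); total 6.
No residual Res→Out path; max flow = 6.
Certifying cut of size 6: {Res→A, Res→B, Res→C, Res→D, Res→F, Res→Out}.

6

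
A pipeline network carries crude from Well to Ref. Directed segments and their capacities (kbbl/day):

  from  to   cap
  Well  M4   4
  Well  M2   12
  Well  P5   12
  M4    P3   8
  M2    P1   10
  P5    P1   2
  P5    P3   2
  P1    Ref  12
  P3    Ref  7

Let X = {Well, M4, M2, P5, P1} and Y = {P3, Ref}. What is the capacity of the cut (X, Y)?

Edges leaving {Well, M4, M2, P5, P1}: M4→P3 (8), P5→P3 (2), P1→Ref (12).
Cut capacity = 8 + 2 + 12 = 22.

22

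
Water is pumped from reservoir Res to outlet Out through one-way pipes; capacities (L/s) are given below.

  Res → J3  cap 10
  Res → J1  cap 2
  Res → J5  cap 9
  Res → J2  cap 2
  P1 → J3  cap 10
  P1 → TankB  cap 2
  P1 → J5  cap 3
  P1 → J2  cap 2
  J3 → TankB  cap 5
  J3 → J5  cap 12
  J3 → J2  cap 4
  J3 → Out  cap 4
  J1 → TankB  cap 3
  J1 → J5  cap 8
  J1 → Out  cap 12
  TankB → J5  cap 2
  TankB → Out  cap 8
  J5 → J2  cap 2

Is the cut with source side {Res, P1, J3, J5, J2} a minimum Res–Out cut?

Given cut capacity: 2 + 2 + 5 + 4 = 13.
Augment Res→J3→Out: bottleneck 4, flow now 4.
Augment Res→J1→Out: bottleneck 2, flow now 6.
Augment Res→J3→TankB→Out: bottleneck 5, flow now 11.
No augmenting path remains; maximum flow = 11.
In the residual graph, reachable from Res: {Res, J3, J5, J2}.
Min-cut edges: Res→J1 (2), J3→TankB (5), J3→Out (4); capacity 2 + 5 + 4 = 11.
Cut capacity 13 exceeds the max flow 11, so it is not minimum.

No — its capacity is 13, but the minimum cut has capacity 11.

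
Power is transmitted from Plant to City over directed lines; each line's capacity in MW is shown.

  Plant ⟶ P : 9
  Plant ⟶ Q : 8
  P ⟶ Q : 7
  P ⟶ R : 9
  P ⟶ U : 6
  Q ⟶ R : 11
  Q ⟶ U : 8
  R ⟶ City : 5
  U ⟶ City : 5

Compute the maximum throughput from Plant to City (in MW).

10

Augment Plant→P→R→City: bottleneck 5, flow now 5.
Augment Plant→P→U→City: bottleneck 4, flow now 9.
Augment Plant→Q→U→City: bottleneck 1, flow now 10.
No augmenting path remains; maximum flow = 10.
In the residual graph, reachable from Plant: {Plant, P, Q, R, U}.
Min-cut edges: R→City (5), U→City (5); capacity 5 + 5 = 10.
This cut is saturated, so no flow can exceed 10.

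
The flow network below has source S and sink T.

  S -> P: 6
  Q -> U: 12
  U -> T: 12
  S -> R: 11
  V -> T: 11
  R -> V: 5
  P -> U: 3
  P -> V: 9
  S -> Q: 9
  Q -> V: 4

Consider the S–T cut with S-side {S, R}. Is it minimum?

Given cut capacity: 6 + 9 + 5 = 20.
Augment S→P→U→T: bottleneck 3, flow now 3.
Augment S→P→V→T: bottleneck 3, flow now 6.
Augment S→Q→U→T: bottleneck 9, flow now 15.
Augment S→R→V→T: bottleneck 5, flow now 20.
No augmenting path remains; maximum flow = 20.
Cut capacity 20 equals the max flow, so it is a minimum cut.

Yes — it is a minimum cut (capacity 20).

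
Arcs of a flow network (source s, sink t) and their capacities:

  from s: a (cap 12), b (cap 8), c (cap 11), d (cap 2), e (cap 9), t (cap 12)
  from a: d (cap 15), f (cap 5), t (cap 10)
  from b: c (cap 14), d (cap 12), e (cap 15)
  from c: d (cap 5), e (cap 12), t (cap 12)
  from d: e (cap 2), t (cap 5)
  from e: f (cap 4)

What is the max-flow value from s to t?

Augment s→t: bottleneck 12, flow now 12.
Augment s→a→t: bottleneck 10, flow now 22.
Augment s→c→t: bottleneck 11, flow now 33.
Augment s→d→t: bottleneck 2, flow now 35.
Augment s→a→d→t: bottleneck 2, flow now 37.
Augment s→b→c→t: bottleneck 1, flow now 38.
Augment s→b→d→t: bottleneck 1, flow now 39.
No augmenting path remains; maximum flow = 39.
In the residual graph, reachable from s: {s, a, b, c, d, e, f}.
Min-cut edges: s→t (12), a→t (10), c→t (12), d→t (5); capacity 12 + 10 + 12 + 5 = 39.
This cut is saturated, so no flow can exceed 39.

39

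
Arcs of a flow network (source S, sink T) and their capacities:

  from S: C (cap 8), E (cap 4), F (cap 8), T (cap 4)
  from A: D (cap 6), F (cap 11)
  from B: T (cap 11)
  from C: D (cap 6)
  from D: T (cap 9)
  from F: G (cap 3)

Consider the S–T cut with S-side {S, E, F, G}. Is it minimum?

Given cut capacity: 8 + 4 = 12.
Augment S→T: bottleneck 4, flow now 4.
Augment S→C→D→T: bottleneck 6, flow now 10.
No augmenting path remains; maximum flow = 10.
In the residual graph, reachable from S: {S, C, E, F, G}.
Min-cut edges: S→T (4), C→D (6); capacity 4 + 6 = 10.
Cut capacity 12 exceeds the max flow 10, so it is not minimum.

No — its capacity is 12, but the minimum cut has capacity 10.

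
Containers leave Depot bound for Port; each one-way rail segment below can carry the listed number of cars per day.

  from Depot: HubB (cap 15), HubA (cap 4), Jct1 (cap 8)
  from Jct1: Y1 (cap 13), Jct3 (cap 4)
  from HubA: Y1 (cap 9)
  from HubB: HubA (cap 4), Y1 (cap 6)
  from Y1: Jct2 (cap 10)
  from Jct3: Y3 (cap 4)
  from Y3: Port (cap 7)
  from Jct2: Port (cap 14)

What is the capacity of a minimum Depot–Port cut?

Augment Depot→Jct1→Y1→Jct2→Port: bottleneck 8, flow now 8.
Augment Depot→HubA→Y1→Jct2→Port: bottleneck 2, flow now 10.
Augment Depot→HubA→Y1→Jct1→Jct3→Y3→Port: bottleneck 2, flow now 12. (uses reverse residual edge)
Augment Depot→HubB→Y1→Jct1→Jct3→Y3→Port: bottleneck 2, flow now 14. (uses reverse residual edge)
No augmenting path remains; maximum flow = 14.
By max-flow min-cut, the minimum cut capacity equals the max flow.
In the residual graph, reachable from Depot: {Depot, Jct1, HubA, HubB, Y1}.
Min-cut edges: Jct1→Jct3 (4), Y1→Jct2 (10); capacity 4 + 10 = 14.

14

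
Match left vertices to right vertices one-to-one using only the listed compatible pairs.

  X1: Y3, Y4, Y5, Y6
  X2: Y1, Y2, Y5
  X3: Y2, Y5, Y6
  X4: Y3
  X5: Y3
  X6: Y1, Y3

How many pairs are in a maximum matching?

5

Unit-capacity flow: source→left, listed edges, right→sink; max matching = max flow.
Augmenting path X1→Y3 (+1); matched 1.
Augmenting path X2→Y1 (+1); matched 2.
Augmenting path X3→Y2 (+1); matched 3.
Augmenting path X4→Y3→X1→Y4 (+1); matched 4.
Augmenting path X6→Y1→X2→Y5 (+1); matched 5.
No augmenting path remains; maximum matching = 5.
König certificate: {X1, X2, X3, X6, Y3} is a vertex cover of size 5 (every listed pair touches it), so no matching can be larger.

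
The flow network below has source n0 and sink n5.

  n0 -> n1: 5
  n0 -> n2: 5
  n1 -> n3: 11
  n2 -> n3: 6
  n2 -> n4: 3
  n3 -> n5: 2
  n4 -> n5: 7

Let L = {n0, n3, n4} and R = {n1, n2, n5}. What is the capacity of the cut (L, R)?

19

Edges leaving {n0, n3, n4}: n0→n1 (5), n0→n2 (5), n3→n5 (2), n4→n5 (7).
Cut capacity = 5 + 5 + 2 + 7 = 19.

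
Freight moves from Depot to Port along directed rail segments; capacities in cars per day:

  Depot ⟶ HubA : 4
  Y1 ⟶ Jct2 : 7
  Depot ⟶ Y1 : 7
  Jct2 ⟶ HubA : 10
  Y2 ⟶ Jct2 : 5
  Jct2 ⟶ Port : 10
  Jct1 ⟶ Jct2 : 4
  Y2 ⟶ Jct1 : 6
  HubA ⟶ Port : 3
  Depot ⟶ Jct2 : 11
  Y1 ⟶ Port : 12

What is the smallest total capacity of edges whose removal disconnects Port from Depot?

Augment Depot→Y1→Port: bottleneck 7, flow now 7.
Augment Depot→Jct2→Port: bottleneck 10, flow now 17.
Augment Depot→HubA→Port: bottleneck 3, flow now 20.
No augmenting path remains; maximum flow = 20.
By max-flow min-cut, the minimum cut capacity equals the max flow.
In the residual graph, reachable from Depot: {Depot, Jct2, HubA}.
Min-cut edges: Depot→Y1 (7), Jct2→Port (10), HubA→Port (3); capacity 7 + 10 + 3 = 20.

20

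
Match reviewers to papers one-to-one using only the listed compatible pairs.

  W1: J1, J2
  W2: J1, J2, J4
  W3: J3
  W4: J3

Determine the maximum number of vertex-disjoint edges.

3

Unit-capacity flow: source→left, listed edges, right→sink; max matching = max flow.
Augmenting path W1→J1 (+1); matched 1.
Augmenting path W2→J2 (+1); matched 2.
Augmenting path W3→J3 (+1); matched 3.
No augmenting path remains; maximum matching = 3.
König certificate: {W1, W2, J3} is a vertex cover of size 3 (every listed pair touches it), so no matching can be larger.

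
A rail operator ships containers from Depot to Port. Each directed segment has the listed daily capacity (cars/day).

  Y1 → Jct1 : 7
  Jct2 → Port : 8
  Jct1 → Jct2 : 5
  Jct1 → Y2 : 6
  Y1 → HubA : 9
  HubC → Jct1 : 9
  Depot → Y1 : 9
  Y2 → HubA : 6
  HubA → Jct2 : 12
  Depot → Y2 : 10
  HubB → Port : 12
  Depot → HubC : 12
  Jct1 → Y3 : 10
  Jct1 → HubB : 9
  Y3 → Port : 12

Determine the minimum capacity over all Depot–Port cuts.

24

Augment Depot→Y2→HubA→Jct2→Port: bottleneck 6, flow now 6.
Augment Depot→HubC→Jct1→Y3→Port: bottleneck 9, flow now 15.
Augment Depot→Y1→HubA→Jct2→Port: bottleneck 2, flow now 17.
Augment Depot→Y1→Jct1→Y3→Port: bottleneck 1, flow now 18.
Augment Depot→Y1→Jct1→HubB→Port: bottleneck 6, flow now 24.
No augmenting path remains; maximum flow = 24.
By max-flow min-cut, the minimum cut capacity equals the max flow.
In the residual graph, reachable from Depot: {Depot, Y2, HubC}.
Min-cut edges: Depot→Y1 (9), Y2→HubA (6), HubC→Jct1 (9); capacity 9 + 6 + 9 = 24.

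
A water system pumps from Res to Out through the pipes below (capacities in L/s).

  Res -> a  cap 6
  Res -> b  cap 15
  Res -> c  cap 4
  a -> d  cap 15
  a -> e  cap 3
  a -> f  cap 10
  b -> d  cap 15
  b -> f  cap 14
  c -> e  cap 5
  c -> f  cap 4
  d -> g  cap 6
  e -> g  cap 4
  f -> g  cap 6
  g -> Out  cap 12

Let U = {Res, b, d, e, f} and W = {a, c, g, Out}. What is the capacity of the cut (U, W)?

Edges leaving {Res, b, d, e, f}: Res→a (6), Res→c (4), d→g (6), e→g (4), f→g (6).
Cut capacity = 6 + 4 + 6 + 4 + 6 = 26.

26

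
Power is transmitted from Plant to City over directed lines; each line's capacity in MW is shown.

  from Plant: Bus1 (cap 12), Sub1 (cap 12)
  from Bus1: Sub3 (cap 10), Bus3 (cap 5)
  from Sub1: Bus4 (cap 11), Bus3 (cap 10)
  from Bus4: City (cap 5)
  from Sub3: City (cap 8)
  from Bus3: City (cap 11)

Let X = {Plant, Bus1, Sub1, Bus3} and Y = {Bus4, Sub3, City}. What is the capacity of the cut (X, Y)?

Edges leaving {Plant, Bus1, Sub1, Bus3}: Bus1→Sub3 (10), Sub1→Bus4 (11), Bus3→City (11).
Cut capacity = 10 + 11 + 11 = 32.

32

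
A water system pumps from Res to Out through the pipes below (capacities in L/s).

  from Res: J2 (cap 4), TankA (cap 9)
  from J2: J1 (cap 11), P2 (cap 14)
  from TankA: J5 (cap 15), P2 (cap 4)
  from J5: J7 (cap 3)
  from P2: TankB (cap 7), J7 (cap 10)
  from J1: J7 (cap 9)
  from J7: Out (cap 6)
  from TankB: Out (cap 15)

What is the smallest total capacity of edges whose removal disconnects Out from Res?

Augment Res→J2→P2→J7→Out: bottleneck 4, flow now 4.
Augment Res→TankA→J5→J7→Out: bottleneck 2, flow now 6.
Augment Res→TankA→P2→TankB→Out: bottleneck 4, flow now 10.
Augment Res→TankA→J5→J7→P2→TankB→Out: bottleneck 1, flow now 11. (uses reverse residual edge)
No augmenting path remains; maximum flow = 11.
By max-flow min-cut, the minimum cut capacity equals the max flow.
In the residual graph, reachable from Res: {Res, TankA, J5}.
Min-cut edges: Res→J2 (4), TankA→P2 (4), J5→J7 (3); capacity 4 + 4 + 3 = 11.

11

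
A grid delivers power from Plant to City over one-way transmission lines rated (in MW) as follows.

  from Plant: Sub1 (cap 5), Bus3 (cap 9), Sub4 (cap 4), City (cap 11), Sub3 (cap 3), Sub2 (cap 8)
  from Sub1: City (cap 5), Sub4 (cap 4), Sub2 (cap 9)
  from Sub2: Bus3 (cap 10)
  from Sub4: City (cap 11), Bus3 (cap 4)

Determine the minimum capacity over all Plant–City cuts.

20

Augment Plant→City: bottleneck 11, flow now 11.
Augment Plant→Sub1→City: bottleneck 5, flow now 16.
Augment Plant→Sub4→City: bottleneck 4, flow now 20.
No augmenting path remains; maximum flow = 20.
By max-flow min-cut, the minimum cut capacity equals the max flow.
In the residual graph, reachable from Plant: {Plant, Sub2, Bus3, Sub3}.
Min-cut edges: Plant→Sub1 (5), Plant→Sub4 (4), Plant→City (11); capacity 5 + 4 + 11 = 20.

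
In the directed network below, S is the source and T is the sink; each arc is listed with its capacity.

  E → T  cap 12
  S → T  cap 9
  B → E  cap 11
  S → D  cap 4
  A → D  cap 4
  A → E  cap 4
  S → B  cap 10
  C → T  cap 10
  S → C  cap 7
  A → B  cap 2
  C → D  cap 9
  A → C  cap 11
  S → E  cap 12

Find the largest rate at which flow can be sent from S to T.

28

Augment S→T: bottleneck 9, flow now 9.
Augment S→C→T: bottleneck 7, flow now 16.
Augment S→E→T: bottleneck 12, flow now 28.
No augmenting path remains; maximum flow = 28.
In the residual graph, reachable from S: {S, B, D, E}.
Min-cut edges: S→C (7), S→T (9), E→T (12); capacity 7 + 9 + 12 = 28.
This cut is saturated, so no flow can exceed 28.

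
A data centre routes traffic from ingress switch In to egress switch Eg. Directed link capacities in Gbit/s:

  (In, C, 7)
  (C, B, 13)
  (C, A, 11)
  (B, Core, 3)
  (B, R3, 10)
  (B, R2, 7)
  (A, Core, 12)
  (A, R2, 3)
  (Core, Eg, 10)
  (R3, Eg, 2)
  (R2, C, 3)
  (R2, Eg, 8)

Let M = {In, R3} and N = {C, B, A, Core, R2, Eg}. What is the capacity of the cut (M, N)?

Edges leaving {In, R3}: In→C (7), R3→Eg (2).
Cut capacity = 7 + 2 = 9.

9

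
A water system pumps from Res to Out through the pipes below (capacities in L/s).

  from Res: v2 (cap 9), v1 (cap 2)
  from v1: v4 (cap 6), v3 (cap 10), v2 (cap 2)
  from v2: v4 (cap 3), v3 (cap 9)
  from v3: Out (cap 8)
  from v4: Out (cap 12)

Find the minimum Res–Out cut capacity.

Augment Res→v1→v3→Out: bottleneck 2, flow now 2.
Augment Res→v2→v3→Out: bottleneck 6, flow now 8.
Augment Res→v2→v4→Out: bottleneck 3, flow now 11.
No augmenting path remains; maximum flow = 11.
By max-flow min-cut, the minimum cut capacity equals the max flow.
In the residual graph, reachable from Res: {Res}.
Min-cut edges: Res→v1 (2), Res→v2 (9); capacity 2 + 9 = 11.

11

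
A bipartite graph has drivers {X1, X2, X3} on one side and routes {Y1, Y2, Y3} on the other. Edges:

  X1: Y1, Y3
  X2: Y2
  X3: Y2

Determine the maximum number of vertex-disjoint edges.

2

Unit-capacity flow: source→left, listed edges, right→sink; max matching = max flow.
Augmenting path X1→Y1 (+1); matched 1.
Augmenting path X2→Y2 (+1); matched 2.
No augmenting path remains; maximum matching = 2.
König certificate: {X1, Y2} is a vertex cover of size 2 (every listed pair touches it), so no matching can be larger.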